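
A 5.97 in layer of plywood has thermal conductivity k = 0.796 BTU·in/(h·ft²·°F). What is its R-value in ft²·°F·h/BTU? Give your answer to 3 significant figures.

R = L/k = 5.97/0.796 = 7.5 ft²·°F·h/BTU

7.50 ft²·°F·h/BTU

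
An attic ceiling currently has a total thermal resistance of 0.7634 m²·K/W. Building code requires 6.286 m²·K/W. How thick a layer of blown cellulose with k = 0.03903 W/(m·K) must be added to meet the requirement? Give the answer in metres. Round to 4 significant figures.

0.2155 m

ΔR = 6.286 − 0.7634 = 5.5226 m²·K/W
L = ΔR × k = 5.5226 × 0.03903 = 0.21555 m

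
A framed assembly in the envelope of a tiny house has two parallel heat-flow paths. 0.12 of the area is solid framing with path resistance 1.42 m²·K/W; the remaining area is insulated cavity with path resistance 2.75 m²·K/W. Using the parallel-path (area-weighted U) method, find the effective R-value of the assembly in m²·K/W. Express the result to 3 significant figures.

U_eff = 0.88/2.75 + 0.12/1.42 = 0.32 + 0.08451 = 0.4045
R_eff = 1/U_eff = 2.472 m²·K/W

2.47 m²·K/W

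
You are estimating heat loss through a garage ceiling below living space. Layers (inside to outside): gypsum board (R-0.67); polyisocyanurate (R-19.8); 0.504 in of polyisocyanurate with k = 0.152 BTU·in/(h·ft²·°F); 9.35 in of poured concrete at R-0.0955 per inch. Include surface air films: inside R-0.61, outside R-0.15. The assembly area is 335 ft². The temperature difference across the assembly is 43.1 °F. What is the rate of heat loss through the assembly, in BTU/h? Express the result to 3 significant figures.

568 BTU/h

0.504/0.152 = 3.316
9.35 × 0.0955 = 0.8929
R_total = 0.61 + 0.67 + 19.8 + 3.316 + 0.8929 + 0.15 = 25.44 ft²·°F·h/BTU
Q = A·ΔT/R = 335 × 43.1 / 25.44 = 567.6 BTU/h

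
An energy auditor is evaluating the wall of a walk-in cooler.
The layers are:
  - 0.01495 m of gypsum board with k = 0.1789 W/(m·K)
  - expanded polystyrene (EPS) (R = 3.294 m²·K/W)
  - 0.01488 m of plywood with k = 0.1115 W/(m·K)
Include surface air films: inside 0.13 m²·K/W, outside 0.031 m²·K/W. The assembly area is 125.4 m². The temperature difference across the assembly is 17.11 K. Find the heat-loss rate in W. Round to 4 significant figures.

0.01495/0.1789 = 0.083566
0.01488/0.1115 = 0.13345
R_total = 0.13 + 0.083566 + 3.294 + 0.13345 + 0.031 = 3.672 m²·K/W
Q = A·ΔT/R = 125.4 × 17.11 / 3.672 = 584.31 W

584.3 W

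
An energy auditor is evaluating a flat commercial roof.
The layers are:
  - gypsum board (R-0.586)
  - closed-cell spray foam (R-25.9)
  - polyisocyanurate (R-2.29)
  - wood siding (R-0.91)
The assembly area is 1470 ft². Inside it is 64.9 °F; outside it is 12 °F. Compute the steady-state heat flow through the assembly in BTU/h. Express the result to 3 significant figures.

R_total = 0.586 + 25.9 + 2.29 + 0.91 = 29.69 ft²·°F·h/BTU
Q = A·ΔT/R = 1470 × (64.9 − 12) / 29.69 = 2620 BTU/h

2620 BTU/h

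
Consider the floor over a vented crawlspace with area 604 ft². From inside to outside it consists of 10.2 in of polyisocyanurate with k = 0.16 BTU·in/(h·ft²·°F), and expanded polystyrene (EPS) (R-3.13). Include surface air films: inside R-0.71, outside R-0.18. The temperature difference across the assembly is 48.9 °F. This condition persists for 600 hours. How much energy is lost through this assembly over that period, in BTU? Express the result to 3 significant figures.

10.2/0.16 = 63.75
R_total = 0.71 + 63.75 + 3.13 + 0.18 = 67.77 ft²·°F·h/BTU
Q = 604 × 48.9 / 67.77 = 435.8 BTU/h
E = 435.8 × 600 = 261500 BTU

261000 BTU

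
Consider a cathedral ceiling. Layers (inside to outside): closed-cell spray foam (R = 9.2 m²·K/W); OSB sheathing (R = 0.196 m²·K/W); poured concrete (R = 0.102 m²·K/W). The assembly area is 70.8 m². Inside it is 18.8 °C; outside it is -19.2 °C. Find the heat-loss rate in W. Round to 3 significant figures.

283 W

R_total = 9.2 + 0.196 + 0.102 = 9.498 m²·K/W
Q = A·ΔT/R = 70.8 × (18.8 − (-19.2)) / 9.498 = 283.3 W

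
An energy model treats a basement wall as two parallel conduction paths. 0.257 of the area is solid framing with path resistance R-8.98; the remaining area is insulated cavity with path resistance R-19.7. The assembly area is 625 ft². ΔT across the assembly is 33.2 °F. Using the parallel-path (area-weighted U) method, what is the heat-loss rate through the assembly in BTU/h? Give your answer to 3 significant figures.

U_eff = 0.743/19.7 + 0.257/8.98 = 0.03772 + 0.02862 = 0.06633
R_eff = 1/U_eff = 15.08 ft²·°F·h/BTU
Q = 625 × 33.2 / 15.08 = 1376 BTU/h

1380 BTU/h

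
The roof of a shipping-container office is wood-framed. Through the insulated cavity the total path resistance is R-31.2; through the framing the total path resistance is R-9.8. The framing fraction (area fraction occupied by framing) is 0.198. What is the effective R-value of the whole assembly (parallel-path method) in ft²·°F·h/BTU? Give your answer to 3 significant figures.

21.8 ft²·°F·h/BTU

U_eff = 0.802/31.2 + 0.198/9.8 = 0.02571 + 0.0202 = 0.04591
R_eff = 1/U_eff = 21.78 ft²·°F·h/BTU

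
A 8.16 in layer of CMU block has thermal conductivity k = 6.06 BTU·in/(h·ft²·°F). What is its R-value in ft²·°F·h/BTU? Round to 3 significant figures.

1.35 ft²·°F·h/BTU

R = L/k = 8.16/6.06 = 1.347 ft²·°F·h/BTU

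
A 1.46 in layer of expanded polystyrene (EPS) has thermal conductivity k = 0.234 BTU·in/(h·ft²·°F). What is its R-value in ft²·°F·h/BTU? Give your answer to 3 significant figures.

6.24 ft²·°F·h/BTU

R = L/k = 1.46/0.234 = 6.239 ft²·°F·h/BTU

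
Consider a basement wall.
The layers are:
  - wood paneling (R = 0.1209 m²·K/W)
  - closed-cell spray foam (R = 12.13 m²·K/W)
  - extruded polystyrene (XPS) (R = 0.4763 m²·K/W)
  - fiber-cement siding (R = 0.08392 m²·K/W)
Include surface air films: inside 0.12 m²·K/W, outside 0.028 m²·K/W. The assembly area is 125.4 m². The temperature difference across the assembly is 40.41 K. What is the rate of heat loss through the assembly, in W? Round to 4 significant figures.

391.0 W

R_total = 0.12 + 0.1209 + 12.13 + 0.4763 + 0.08392 + 0.028 = 12.959 m²·K/W
Q = A·ΔT/R = 125.4 × 40.41 / 12.959 = 391.03 W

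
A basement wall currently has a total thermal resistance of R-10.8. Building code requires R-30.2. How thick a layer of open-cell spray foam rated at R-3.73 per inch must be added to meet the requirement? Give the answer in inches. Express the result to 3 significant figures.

5.20 in

ΔR = 30.2 − 10.8 = 19.4 ft²·°F·h/BTU
L = ΔR / (R/in) = 19.4/3.73 = 5.201 in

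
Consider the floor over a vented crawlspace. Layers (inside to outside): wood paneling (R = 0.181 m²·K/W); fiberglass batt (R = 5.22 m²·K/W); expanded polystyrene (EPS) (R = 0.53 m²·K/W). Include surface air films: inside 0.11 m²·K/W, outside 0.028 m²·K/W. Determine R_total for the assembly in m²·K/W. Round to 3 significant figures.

6.07 m²·K/W

R_total = 0.11 + 0.181 + 5.22 + 0.53 + 0.028 = 6.069 m²·K/W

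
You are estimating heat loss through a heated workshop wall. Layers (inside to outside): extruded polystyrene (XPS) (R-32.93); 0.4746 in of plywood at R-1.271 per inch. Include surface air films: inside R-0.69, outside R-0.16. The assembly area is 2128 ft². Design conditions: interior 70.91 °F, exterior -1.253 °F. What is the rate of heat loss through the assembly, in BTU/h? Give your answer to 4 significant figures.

4466 BTU/h

0.4746 × 1.271 = 0.60322
R_total = 0.69 + 32.93 + 0.60322 + 0.16 = 34.383 ft²·°F·h/BTU
Q = A·ΔT/R = 2128 × (70.91 − (-1.253)) / 34.383 = 4466.2 BTU/h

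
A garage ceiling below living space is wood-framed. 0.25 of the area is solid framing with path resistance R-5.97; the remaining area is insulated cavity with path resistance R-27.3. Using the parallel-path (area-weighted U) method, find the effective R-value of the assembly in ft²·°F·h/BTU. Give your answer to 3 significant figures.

14.4 ft²·°F·h/BTU

U_eff = 0.75/27.3 + 0.25/5.97 = 0.02747 + 0.04188 = 0.06935
R_eff = 1/U_eff = 14.42 ft²·°F·h/BTU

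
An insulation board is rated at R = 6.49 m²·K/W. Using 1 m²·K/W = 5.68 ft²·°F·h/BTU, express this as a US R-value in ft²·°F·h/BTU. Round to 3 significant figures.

R_US = 6.49 × 5.68 = 36.86

36.9 ft²·°F·h/BTU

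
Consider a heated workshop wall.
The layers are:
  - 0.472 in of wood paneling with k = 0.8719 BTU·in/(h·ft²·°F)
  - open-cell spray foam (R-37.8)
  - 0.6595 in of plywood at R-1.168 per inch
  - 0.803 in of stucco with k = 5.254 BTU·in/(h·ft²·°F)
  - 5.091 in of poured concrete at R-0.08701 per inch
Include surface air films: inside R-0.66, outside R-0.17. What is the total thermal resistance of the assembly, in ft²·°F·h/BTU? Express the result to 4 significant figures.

0.472/0.8719 = 0.54135
0.6595 × 1.168 = 0.7703
0.803/5.254 = 0.15284
5.091 × 0.08701 = 0.44297
R_total = 0.66 + 0.54135 + 37.8 + 0.7703 + 0.15284 + 0.44297 + 0.17 = 40.537 ft²·°F·h/BTU

40.54 ft²·°F·h/BTU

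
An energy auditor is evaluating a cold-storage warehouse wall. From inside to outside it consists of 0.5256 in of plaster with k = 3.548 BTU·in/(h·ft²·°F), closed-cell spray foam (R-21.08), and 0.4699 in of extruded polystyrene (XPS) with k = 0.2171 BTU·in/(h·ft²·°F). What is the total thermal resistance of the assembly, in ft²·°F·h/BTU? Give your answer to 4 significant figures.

23.39 ft²·°F·h/BTU

0.5256/3.548 = 0.14814
0.4699/0.2171 = 2.1644
R_total = 0.14814 + 21.08 + 2.1644 = 23.393 ft²·°F·h/BTU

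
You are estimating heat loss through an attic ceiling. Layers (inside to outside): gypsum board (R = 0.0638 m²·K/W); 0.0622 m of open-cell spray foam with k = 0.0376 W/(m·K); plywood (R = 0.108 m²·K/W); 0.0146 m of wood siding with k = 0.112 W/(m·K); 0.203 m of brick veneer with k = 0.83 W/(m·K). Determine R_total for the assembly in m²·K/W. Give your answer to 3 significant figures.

2.20 m²·K/W

0.0622/0.0376 = 1.654
0.0146/0.112 = 0.1304
0.203/0.83 = 0.2446
R_total = 0.0638 + 1.654 + 0.108 + 0.1304 + 0.2446 = 2.201 m²·K/W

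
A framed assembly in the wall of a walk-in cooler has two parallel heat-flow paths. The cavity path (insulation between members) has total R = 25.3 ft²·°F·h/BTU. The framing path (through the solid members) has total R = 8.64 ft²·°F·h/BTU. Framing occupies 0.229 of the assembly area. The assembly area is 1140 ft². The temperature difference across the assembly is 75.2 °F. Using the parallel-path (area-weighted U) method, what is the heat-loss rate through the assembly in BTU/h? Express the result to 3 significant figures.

U_eff = 0.771/25.3 + 0.229/8.64 = 0.03047 + 0.0265 = 0.05698
R_eff = 1/U_eff = 17.55 ft²·°F·h/BTU
Q = 1140 × 75.2 / 17.55 = 4885 BTU/h

4880 BTU/h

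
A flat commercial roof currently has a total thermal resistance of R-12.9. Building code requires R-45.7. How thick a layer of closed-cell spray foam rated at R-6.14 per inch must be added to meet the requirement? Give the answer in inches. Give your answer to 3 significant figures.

ΔR = 45.7 − 12.9 = 32.8 ft²·°F·h/BTU
L = ΔR / (R/in) = 32.8/6.14 = 5.342 in

5.34 in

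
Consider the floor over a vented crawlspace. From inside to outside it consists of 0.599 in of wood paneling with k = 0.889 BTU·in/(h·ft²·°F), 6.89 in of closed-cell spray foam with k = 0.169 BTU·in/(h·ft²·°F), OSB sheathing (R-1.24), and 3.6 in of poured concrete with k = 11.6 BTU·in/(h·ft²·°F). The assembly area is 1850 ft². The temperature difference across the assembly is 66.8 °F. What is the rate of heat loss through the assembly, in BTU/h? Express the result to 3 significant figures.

2870 BTU/h

0.599/0.889 = 0.6738
6.89/0.169 = 40.77
3.6/11.6 = 0.3103
R_total = 0.6738 + 40.77 + 1.24 + 0.3103 = 42.99 ft²·°F·h/BTU
Q = A·ΔT/R = 1850 × 66.8 / 42.99 = 2874 BTU/h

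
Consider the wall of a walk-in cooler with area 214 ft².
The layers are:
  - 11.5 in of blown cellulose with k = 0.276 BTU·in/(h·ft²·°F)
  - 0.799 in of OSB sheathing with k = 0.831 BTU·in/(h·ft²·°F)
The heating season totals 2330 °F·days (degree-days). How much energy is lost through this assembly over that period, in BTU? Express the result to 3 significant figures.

281000 BTU

11.5/0.276 = 41.67
0.799/0.831 = 0.9615
R_total = 41.67 + 0.9615 = 42.63 ft²·°F·h/BTU
E = A × HDD × 24 / R = 214 × 2330 × 24 / 42.63 = 280700 BTU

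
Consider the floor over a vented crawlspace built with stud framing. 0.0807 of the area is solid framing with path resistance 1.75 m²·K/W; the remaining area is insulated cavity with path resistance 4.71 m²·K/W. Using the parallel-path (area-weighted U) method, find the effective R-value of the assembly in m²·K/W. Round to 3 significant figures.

4.14 m²·K/W

U_eff = 0.9193/4.71 + 0.0807/1.75 = 0.1952 + 0.04611 = 0.2413
R_eff = 1/U_eff = 4.144 m²·K/W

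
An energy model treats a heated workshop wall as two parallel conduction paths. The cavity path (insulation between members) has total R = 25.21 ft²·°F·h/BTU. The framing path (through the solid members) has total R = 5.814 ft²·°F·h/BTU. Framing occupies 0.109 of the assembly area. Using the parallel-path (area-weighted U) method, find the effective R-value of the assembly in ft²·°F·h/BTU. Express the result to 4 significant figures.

18.49 ft²·°F·h/BTU

U_eff = 0.891/25.21 + 0.109/5.814 = 0.035343 + 0.018748 = 0.054091
R_eff = 1/U_eff = 18.487 ft²·°F·h/BTU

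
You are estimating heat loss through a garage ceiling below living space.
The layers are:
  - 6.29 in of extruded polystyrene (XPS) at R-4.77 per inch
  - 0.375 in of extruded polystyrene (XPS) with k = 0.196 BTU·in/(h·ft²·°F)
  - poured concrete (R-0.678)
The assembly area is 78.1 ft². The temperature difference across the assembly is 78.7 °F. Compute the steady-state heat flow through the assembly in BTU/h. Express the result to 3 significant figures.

6.29 × 4.77 = 30
0.375/0.196 = 1.913
R_total = 30 + 1.913 + 0.678 = 32.59 ft²·°F·h/BTU
Q = A·ΔT/R = 78.1 × 78.7 / 32.59 = 188.6 BTU/h

189 BTU/h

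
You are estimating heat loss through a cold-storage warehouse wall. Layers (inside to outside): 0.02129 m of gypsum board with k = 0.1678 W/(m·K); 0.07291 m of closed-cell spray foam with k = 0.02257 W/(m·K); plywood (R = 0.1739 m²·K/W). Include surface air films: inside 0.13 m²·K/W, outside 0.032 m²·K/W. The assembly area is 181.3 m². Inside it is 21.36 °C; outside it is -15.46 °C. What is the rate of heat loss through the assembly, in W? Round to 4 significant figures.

1808 W

0.02129/0.1678 = 0.12688
0.07291/0.02257 = 3.2304
R_total = 0.13 + 0.12688 + 3.2304 + 0.1739 + 0.032 = 3.6932 m²·K/W
Q = A·ΔT/R = 181.3 × (21.36 − (-15.46)) / 3.6932 = 1807.5 W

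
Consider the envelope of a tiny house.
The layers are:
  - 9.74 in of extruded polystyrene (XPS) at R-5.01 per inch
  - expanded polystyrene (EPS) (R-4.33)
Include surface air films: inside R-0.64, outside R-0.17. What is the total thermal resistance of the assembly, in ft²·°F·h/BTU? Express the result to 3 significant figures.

9.74 × 5.01 = 48.8
R_total = 0.64 + 48.8 + 4.33 + 0.17 = 53.94 ft²·°F·h/BTU

53.9 ft²·°F·h/BTU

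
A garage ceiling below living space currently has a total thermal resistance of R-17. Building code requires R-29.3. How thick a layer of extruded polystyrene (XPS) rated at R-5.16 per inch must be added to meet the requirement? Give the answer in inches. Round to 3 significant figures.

ΔR = 29.3 − 17 = 12.3 ft²·°F·h/BTU
L = ΔR / (R/in) = 12.3/5.16 = 2.384 in

2.38 in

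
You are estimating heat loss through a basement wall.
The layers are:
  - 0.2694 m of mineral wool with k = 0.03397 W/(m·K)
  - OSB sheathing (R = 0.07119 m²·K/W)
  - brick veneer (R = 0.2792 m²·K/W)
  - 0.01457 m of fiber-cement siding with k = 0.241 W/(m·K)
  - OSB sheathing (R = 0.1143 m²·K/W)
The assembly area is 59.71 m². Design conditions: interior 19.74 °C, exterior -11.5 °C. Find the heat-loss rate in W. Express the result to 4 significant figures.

220.6 W

0.2694/0.03397 = 7.9305
0.01457/0.241 = 0.060456
R_total = 7.9305 + 0.07119 + 0.2792 + 0.060456 + 0.1143 = 8.4557 m²·K/W
Q = A·ΔT/R = 59.71 × (19.74 − (-11.5)) / 8.4557 = 220.6 W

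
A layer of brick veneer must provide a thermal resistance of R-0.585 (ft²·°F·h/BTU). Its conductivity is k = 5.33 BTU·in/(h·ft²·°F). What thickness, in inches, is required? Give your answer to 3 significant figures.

3.12 in

L = R × k = 0.585 × 5.33 = 3.118 in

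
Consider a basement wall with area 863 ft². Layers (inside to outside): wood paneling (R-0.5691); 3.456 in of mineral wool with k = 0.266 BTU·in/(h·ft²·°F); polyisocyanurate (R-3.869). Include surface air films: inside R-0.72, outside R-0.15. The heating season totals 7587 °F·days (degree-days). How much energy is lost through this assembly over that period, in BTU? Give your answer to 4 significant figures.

8587000 BTU

3.456/0.266 = 12.992
R_total = 0.72 + 0.5691 + 12.992 + 3.869 + 0.15 = 18.301 ft²·°F·h/BTU
E = A × HDD × 24 / R = 863 × 7587 × 24 / 18.301 = 8586700 BTU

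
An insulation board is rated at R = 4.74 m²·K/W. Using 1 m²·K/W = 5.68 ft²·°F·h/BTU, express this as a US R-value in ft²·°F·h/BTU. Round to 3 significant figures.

26.9 ft²·°F·h/BTU

R_US = 4.74 × 5.68 = 26.92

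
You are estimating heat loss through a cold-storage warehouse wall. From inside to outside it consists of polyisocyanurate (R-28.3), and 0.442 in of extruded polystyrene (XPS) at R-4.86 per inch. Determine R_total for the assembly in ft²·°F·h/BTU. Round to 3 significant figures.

30.4 ft²·°F·h/BTU

0.442 × 4.86 = 2.148
R_total = 28.3 + 2.148 = 30.45 ft²·°F·h/BTU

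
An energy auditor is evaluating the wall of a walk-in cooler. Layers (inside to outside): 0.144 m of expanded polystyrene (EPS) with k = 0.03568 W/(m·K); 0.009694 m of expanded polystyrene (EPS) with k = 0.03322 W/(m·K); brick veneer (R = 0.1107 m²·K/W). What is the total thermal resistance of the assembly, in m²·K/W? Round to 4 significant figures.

4.438 m²·K/W

0.144/0.03568 = 4.0359
0.009694/0.03322 = 0.29181
R_total = 4.0359 + 0.29181 + 0.1107 = 4.4384 m²·K/W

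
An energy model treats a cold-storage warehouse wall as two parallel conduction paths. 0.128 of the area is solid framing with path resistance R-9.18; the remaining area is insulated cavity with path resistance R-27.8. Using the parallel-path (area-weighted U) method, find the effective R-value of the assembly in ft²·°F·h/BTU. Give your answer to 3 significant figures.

U_eff = 0.872/27.8 + 0.128/9.18 = 0.03137 + 0.01394 = 0.04531
R_eff = 1/U_eff = 22.07 ft²·°F·h/BTU

22.1 ft²·°F·h/BTU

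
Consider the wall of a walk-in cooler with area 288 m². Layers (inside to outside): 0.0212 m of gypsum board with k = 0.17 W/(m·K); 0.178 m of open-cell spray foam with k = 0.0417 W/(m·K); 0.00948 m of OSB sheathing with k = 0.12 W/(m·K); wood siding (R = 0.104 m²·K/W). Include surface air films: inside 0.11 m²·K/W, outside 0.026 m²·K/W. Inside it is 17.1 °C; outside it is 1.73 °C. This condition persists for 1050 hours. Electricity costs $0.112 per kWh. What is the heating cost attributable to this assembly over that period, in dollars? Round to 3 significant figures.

110 dollars

0.0212/0.17 = 0.1247
0.178/0.0417 = 4.269
0.00948/0.12 = 0.079
R_total = 0.11 + 0.1247 + 4.269 + 0.079 + 0.104 + 0.026 = 4.712 m²·K/W
Q = 288 × (17.1 − 1.73) / 4.712 = 939.4 W
E = 939.4 W × 1050 h / 1000 = 986.3 kWh
Cost = 986.3 × 0.112 = $110.5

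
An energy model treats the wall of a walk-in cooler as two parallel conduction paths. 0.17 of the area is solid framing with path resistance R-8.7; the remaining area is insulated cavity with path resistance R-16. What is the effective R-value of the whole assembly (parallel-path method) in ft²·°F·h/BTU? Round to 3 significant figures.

U_eff = 0.83/16 + 0.17/8.7 = 0.05187 + 0.01954 = 0.07142
R_eff = 1/U_eff = 14 ft²·°F·h/BTU

14.0 ft²·°F·h/BTU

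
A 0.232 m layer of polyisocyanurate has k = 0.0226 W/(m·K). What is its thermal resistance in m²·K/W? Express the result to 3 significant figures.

R = L/k = 0.232/0.0226 = 10.27 m²·K/W

10.3 m²·K/W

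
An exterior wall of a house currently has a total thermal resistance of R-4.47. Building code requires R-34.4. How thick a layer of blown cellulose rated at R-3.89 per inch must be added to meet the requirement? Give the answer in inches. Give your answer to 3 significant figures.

7.69 in

ΔR = 34.4 − 4.47 = 29.93 ft²·°F·h/BTU
L = ΔR / (R/in) = 29.93/3.89 = 7.694 in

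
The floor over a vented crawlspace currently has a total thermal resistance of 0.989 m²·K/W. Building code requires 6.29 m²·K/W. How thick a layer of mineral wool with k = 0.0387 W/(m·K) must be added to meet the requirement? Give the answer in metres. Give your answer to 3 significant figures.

0.205 m

ΔR = 6.29 − 0.989 = 5.301 m²·K/W
L = ΔR × k = 5.301 × 0.0387 = 0.2051 m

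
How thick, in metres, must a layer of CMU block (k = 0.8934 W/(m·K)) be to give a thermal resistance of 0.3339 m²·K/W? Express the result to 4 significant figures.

0.2983 m

L = R·k = 0.3339 × 0.8934 = 0.29831 m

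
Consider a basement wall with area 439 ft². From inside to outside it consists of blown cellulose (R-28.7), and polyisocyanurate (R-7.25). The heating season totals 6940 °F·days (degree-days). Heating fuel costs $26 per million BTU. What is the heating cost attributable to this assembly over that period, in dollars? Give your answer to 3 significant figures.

52.9 dollars

R_total = 28.7 + 7.25 = 35.95 ft²·°F·h/BTU
E = A × HDD × 24 / R = 439 × 6940 × 24 / 35.95 = 2034000 BTU
Cost = 2034000/10⁶ × 26 = $52.88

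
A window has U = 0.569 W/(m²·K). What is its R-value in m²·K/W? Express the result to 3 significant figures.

1.76 m²·K/W

R = 1/U = 1/0.569 = 1.757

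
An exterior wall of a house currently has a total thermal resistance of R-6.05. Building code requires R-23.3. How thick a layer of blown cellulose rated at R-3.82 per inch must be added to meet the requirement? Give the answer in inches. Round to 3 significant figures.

ΔR = 23.3 − 6.05 = 17.25 ft²·°F·h/BTU
L = ΔR / (R/in) = 17.25/3.82 = 4.516 in

4.52 in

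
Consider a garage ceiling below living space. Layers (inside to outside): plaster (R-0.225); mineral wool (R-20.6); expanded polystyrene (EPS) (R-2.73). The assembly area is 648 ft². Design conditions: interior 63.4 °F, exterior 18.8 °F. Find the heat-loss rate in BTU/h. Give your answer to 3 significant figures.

1230 BTU/h

R_total = 0.225 + 20.6 + 2.73 = 23.55 ft²·°F·h/BTU
Q = A·ΔT/R = 648 × (63.4 − 18.8) / 23.55 = 1227 BTU/h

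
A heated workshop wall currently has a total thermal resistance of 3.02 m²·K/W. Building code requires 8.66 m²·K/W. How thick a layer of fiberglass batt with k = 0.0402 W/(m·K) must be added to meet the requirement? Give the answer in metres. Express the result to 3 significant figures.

0.227 m

ΔR = 8.66 − 3.02 = 5.64 m²·K/W
L = ΔR × k = 5.64 × 0.0402 = 0.2267 m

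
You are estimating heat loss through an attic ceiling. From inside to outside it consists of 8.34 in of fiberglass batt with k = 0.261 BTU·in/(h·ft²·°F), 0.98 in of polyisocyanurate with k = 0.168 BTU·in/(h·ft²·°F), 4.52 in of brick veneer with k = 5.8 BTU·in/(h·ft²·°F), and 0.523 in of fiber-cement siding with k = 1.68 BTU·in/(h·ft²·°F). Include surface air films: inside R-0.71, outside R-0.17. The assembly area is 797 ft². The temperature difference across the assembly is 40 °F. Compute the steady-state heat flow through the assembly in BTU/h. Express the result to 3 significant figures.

802 BTU/h

8.34/0.261 = 31.95
0.98/0.168 = 5.833
4.52/5.8 = 0.7793
0.523/1.68 = 0.3113
R_total = 0.71 + 31.95 + 5.833 + 0.7793 + 0.3113 + 0.17 = 39.76 ft²·°F·h/BTU
Q = A·ΔT/R = 797 × 40 / 39.76 = 801.9 BTU/h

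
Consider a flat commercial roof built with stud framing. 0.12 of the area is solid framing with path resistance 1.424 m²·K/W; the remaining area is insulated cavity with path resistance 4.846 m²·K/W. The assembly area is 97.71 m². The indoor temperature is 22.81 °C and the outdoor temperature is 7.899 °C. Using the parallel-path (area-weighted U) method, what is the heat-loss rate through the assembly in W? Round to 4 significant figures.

387.3 W

U_eff = 0.88/4.846 + 0.12/1.424 = 0.18159 + 0.08427 = 0.26586
R_eff = 1/U_eff = 3.7613 m²·K/W
Q = 97.71 × (22.81 − 7.899) / 3.7613 = 387.35 W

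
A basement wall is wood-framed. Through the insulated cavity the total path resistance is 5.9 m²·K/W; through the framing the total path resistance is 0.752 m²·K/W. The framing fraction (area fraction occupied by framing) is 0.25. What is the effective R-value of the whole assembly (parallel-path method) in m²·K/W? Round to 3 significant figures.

2.18 m²·K/W

U_eff = 0.75/5.9 + 0.25/0.752 = 0.1271 + 0.3324 = 0.4596
R_eff = 1/U_eff = 2.176 m²·K/W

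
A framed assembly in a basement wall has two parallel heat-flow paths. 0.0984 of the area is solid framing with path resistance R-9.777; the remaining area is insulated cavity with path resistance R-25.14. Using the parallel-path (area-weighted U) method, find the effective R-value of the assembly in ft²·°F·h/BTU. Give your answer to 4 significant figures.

U_eff = 0.9016/25.14 + 0.0984/9.777 = 0.035863 + 0.010064 = 0.045928
R_eff = 1/U_eff = 21.773 ft²·°F·h/BTU

21.77 ft²·°F·h/BTU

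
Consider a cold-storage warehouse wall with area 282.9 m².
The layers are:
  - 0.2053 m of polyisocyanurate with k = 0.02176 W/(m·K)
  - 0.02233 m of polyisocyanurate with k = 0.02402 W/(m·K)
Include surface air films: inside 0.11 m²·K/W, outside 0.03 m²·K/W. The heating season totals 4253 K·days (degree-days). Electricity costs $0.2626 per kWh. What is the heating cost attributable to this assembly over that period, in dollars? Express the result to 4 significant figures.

721.9 dollars

0.2053/0.02176 = 9.4347
0.02233/0.02402 = 0.92964
R_total = 0.11 + 9.4347 + 0.92964 + 0.03 = 10.504 m²·K/W
E = A × HDD × 24 / R / 1000 = 282.9 × 4253 × 24 / 10.504 / 1000 = 2749 kWh
Cost = 2749 × 0.2626 = $721.88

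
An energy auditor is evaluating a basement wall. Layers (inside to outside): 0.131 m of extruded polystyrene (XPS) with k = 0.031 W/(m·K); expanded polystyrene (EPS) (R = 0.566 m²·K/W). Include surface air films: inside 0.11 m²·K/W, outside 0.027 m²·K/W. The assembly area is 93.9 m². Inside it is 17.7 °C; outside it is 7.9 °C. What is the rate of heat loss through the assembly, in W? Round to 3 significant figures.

187 W

0.131/0.031 = 4.226
R_total = 0.11 + 4.226 + 0.566 + 0.027 = 4.929 m²·K/W
Q = A·ΔT/R = 93.9 × (17.7 − 7.9) / 4.929 = 186.7 W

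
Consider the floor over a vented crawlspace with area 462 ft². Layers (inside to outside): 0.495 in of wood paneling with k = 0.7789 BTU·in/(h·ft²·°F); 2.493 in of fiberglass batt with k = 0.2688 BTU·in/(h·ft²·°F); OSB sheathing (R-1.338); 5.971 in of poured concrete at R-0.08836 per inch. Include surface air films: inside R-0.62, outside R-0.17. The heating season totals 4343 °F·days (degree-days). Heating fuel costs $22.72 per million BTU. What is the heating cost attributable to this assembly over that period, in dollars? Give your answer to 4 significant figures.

0.495/0.7789 = 0.63551
2.493/0.2688 = 9.2746
5.971 × 0.08836 = 0.5276
R_total = 0.62 + 0.63551 + 9.2746 + 1.338 + 0.5276 + 0.17 = 12.566 ft²·°F·h/BTU
E = A × HDD × 24 / R = 462 × 4343 × 24 / 12.566 = 3832300 BTU
Cost = 3832300/10⁶ × 22.72 = $87.069

87.07 dollars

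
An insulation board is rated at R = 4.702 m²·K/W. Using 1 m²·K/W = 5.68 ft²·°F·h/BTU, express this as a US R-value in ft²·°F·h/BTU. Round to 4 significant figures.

26.71 ft²·°F·h/BTU

R_US = 4.702 × 5.68 = 26.707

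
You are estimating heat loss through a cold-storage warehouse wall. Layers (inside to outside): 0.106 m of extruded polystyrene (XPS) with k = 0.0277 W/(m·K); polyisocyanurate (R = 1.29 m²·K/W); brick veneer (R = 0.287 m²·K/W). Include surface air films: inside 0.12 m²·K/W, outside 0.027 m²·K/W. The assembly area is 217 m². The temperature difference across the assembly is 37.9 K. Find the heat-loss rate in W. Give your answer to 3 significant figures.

0.106/0.0277 = 3.827
R_total = 0.12 + 3.827 + 1.29 + 0.287 + 0.027 = 5.551 m²·K/W
Q = A·ΔT/R = 217 × 37.9 / 5.551 = 1482 W

1480 W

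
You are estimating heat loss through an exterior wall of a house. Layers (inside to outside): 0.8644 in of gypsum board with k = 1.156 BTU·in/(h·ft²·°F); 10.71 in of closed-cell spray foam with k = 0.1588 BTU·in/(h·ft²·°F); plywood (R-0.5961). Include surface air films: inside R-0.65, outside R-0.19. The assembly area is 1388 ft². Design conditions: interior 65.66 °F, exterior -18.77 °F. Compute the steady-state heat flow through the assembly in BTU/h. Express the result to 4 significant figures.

0.8644/1.156 = 0.74775
10.71/0.1588 = 67.443
R_total = 0.65 + 0.74775 + 67.443 + 0.5961 + 0.19 = 69.627 ft²·°F·h/BTU
Q = A·ΔT/R = 1388 × (65.66 − (-18.77)) / 69.627 = 1683.1 BTU/h

1683 BTU/h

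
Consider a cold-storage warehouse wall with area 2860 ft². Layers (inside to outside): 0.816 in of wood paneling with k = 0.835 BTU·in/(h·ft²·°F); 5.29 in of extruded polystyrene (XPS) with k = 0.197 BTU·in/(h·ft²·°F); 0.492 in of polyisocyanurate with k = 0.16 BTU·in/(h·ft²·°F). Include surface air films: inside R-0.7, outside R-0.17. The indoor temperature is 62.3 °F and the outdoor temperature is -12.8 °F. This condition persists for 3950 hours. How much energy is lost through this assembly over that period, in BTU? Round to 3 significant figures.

26700000 BTU

0.816/0.835 = 0.9772
5.29/0.197 = 26.85
0.492/0.16 = 3.075
R_total = 0.7 + 0.9772 + 26.85 + 3.075 + 0.17 = 31.78 ft²·°F·h/BTU
Q = 2860 × (62.3 − (-12.8)) / 31.78 = 6760 BTU/h
E = 6760 × 3950 = 26700000 BTU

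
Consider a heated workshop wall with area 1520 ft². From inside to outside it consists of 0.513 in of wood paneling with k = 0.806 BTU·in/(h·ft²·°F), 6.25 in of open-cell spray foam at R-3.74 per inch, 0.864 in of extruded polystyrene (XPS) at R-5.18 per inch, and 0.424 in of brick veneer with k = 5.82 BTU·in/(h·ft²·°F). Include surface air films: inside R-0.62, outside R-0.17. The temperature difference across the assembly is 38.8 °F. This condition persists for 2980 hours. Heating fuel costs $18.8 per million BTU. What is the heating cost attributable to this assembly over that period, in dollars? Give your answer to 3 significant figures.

0.513/0.806 = 0.6365
6.25 × 3.74 = 23.38
0.864 × 5.18 = 4.476
0.424/5.82 = 0.07285
R_total = 0.62 + 0.6365 + 23.38 + 4.476 + 0.07285 + 0.17 = 29.35 ft²·°F·h/BTU
Q = 1520 × 38.8 / 29.35 = 2009 BTU/h
E = 2009 × 2980 = 5988000 BTU
Cost = 5988000/10⁶ × 18.8 = $112.6

113 dollars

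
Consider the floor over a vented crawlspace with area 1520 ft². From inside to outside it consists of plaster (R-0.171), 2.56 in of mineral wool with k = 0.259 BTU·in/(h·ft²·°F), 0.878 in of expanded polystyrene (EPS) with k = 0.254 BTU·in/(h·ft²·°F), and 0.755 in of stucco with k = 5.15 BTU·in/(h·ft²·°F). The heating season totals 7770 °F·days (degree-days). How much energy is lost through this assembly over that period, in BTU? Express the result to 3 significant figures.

20800000 BTU

2.56/0.259 = 9.884
0.878/0.254 = 3.457
0.755/5.15 = 0.1466
R_total = 0.171 + 9.884 + 3.457 + 0.1466 = 13.66 ft²·°F·h/BTU
E = A × HDD × 24 / R = 1520 × 7770 × 24 / 13.66 = 20750000 BTU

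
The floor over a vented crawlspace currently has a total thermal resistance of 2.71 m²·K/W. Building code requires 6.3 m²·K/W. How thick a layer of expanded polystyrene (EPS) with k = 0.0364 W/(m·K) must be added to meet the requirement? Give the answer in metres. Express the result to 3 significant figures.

ΔR = 6.3 − 2.71 = 3.59 m²·K/W
L = ΔR × k = 3.59 × 0.0364 = 0.1307 m

0.131 m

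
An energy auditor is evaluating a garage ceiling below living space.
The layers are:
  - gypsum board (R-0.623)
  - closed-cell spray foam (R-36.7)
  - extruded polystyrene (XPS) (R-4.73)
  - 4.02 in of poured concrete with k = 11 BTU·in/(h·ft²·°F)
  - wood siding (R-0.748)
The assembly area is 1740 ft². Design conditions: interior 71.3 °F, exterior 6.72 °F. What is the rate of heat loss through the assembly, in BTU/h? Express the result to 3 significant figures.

4.02/11 = 0.3655
R_total = 0.623 + 36.7 + 4.73 + 0.3655 + 0.748 = 43.17 ft²·°F·h/BTU
Q = A·ΔT/R = 1740 × (71.3 − 6.72) / 43.17 = 2603 BTU/h

2600 BTU/h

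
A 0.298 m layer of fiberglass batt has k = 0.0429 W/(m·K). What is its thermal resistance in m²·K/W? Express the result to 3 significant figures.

R = L/k = 0.298/0.0429 = 6.946 m²·K/W

6.95 m²·K/W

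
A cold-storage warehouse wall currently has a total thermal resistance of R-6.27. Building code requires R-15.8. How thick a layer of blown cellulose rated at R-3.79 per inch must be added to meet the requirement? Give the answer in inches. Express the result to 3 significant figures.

2.51 in

ΔR = 15.8 − 6.27 = 9.53 ft²·°F·h/BTU
L = ΔR / (R/in) = 9.53/3.79 = 2.515 in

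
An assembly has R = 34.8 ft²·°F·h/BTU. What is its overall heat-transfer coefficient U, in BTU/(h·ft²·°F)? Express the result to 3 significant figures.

0.0287 BTU/(h·ft²·°F)

U = 1/R = 1/34.8 = 0.02874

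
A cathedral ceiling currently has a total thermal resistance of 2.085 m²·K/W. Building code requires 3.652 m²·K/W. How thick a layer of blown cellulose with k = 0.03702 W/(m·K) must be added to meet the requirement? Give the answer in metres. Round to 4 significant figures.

0.05801 m

ΔR = 3.652 − 2.085 = 1.567 m²·K/W
L = ΔR × k = 1.567 × 0.03702 = 0.05801 m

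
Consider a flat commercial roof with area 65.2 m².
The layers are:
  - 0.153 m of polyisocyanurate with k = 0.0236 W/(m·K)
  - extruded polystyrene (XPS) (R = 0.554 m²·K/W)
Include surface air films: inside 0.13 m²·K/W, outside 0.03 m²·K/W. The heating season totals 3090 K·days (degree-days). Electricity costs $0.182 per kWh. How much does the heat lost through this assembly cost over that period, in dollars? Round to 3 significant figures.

0.153/0.0236 = 6.483
R_total = 0.13 + 6.483 + 0.554 + 0.03 = 7.197 m²·K/W
E = A × HDD × 24 / R / 1000 = 65.2 × 3090 × 24 / 7.197 / 1000 = 671.8 kWh
Cost = 671.8 × 0.182 = $122.3

122 dollars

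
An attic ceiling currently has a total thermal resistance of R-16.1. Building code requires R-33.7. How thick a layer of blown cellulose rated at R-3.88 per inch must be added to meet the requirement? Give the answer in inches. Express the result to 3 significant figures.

4.54 in

ΔR = 33.7 − 16.1 = 17.6 ft²·°F·h/BTU
L = ΔR / (R/in) = 17.6/3.88 = 4.536 in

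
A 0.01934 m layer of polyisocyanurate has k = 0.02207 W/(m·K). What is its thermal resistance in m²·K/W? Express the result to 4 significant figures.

0.8763 m²·K/W

R = L/k = 0.01934/0.02207 = 0.8763 m²·K/W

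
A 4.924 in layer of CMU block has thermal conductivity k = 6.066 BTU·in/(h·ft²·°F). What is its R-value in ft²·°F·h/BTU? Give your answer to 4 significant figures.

0.8117 ft²·°F·h/BTU

R = L/k = 4.924/6.066 = 0.81174 ft²·°F·h/BTU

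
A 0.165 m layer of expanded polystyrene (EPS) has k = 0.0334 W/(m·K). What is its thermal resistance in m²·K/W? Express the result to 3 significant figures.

R = L/k = 0.165/0.0334 = 4.94 m²·K/W

4.94 m²·K/W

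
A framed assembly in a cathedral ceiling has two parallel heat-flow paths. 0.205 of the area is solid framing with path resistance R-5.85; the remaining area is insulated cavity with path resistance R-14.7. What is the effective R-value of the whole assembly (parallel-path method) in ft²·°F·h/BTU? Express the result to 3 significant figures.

11.2 ft²·°F·h/BTU

U_eff = 0.795/14.7 + 0.205/5.85 = 0.05408 + 0.03504 = 0.08912
R_eff = 1/U_eff = 11.22 ft²·°F·h/BTU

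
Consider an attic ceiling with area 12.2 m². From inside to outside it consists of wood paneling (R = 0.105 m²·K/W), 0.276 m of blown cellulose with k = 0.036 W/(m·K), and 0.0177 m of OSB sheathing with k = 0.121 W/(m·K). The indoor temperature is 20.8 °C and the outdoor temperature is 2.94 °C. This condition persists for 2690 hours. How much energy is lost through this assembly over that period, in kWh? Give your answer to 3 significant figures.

0.276/0.036 = 7.667
0.0177/0.121 = 0.1463
R_total = 0.105 + 7.667 + 0.1463 = 7.918 m²·K/W
Q = 12.2 × (20.8 − 2.94) / 7.918 = 27.52 W
E = 27.52 W × 2690 h / 1000 = 74.03 kWh

74.0 kWh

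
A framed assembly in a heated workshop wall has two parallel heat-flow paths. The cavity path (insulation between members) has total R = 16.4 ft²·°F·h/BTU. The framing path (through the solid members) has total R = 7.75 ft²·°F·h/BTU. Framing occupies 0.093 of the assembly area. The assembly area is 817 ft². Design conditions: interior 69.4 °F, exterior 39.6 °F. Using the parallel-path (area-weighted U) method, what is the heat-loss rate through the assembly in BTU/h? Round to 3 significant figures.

U_eff = 0.907/16.4 + 0.093/7.75 = 0.0553 + 0.012 = 0.0673
R_eff = 1/U_eff = 14.86 ft²·°F·h/BTU
Q = 817 × (69.4 − 39.6) / 14.86 = 1639 BTU/h

1640 BTU/h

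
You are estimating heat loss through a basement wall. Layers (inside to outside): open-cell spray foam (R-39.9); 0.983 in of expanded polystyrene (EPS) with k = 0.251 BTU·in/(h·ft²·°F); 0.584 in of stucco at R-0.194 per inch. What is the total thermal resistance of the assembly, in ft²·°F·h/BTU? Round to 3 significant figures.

43.9 ft²·°F·h/BTU

0.983/0.251 = 3.916
0.584 × 0.194 = 0.1133
R_total = 39.9 + 3.916 + 0.1133 = 43.93 ft²·°F·h/BTU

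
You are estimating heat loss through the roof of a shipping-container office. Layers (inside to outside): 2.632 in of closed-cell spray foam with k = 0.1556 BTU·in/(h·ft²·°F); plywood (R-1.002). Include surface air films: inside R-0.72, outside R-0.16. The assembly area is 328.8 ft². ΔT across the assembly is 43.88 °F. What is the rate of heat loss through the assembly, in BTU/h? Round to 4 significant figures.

2.632/0.1556 = 16.915
R_total = 0.72 + 16.915 + 1.002 + 0.16 = 18.797 ft²·°F·h/BTU
Q = A·ΔT/R = 328.8 × 43.88 / 18.797 = 767.55 BTU/h

767.5 BTU/h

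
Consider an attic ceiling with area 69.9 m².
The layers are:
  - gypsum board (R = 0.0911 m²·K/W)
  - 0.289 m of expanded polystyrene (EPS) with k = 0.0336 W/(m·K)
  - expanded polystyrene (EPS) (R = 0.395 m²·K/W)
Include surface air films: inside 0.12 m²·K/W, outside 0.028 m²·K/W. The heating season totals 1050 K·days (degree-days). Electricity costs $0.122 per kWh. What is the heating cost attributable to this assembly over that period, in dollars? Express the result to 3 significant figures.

23.3 dollars

0.289/0.0336 = 8.601
R_total = 0.12 + 0.0911 + 8.601 + 0.395 + 0.028 = 9.235 m²·K/W
E = A × HDD × 24 / R / 1000 = 69.9 × 1050 × 24 / 9.235 / 1000 = 190.7 kWh
Cost = 190.7 × 0.122 = $23.27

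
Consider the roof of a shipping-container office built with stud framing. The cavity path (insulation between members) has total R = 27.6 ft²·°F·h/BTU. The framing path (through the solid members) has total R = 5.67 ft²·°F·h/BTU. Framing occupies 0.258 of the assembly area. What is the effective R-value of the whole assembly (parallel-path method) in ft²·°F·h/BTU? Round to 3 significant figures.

13.8 ft²·°F·h/BTU

U_eff = 0.742/27.6 + 0.258/5.67 = 0.02688 + 0.0455 = 0.07239
R_eff = 1/U_eff = 13.81 ft²·°F·h/BTU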